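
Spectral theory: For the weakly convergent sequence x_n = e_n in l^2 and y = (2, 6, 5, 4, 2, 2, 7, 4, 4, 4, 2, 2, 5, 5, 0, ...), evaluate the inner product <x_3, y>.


x_3 = e_3 is the standard basis vector with 1 in position 3.
<x_3, y> = y_3 = 5
As n -> infinity, <x_n, y> -> 0, confirming weak convergence of (x_n) to 0.

5


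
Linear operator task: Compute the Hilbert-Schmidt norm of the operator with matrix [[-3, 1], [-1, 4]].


The Hilbert-Schmidt norm is sqrt(sum of squares of all entries).
Sum of squares = (-3)^2 + 1^2 + (-1)^2 + 4^2
= 9 + 1 + 1 + 16 = 27
||T||_HS = sqrt(27) = 5.1962

5.1962


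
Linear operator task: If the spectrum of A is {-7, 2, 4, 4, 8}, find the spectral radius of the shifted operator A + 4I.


Spectrum of A + 4I = {-3, 6, 8, 8, 12}
Spectral radius = max |lambda| over the shifted spectrum
= max(3, 6, 8, 8, 12) = 12

12


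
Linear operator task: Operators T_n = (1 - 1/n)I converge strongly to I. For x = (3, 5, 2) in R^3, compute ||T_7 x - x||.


T_7 x - x = (1 - 1/7)x - x = -x/7
||x|| = sqrt(38) = 6.1644
||T_7 x - x|| = ||x||/7 = 6.1644/7 = 0.8806

0.8806


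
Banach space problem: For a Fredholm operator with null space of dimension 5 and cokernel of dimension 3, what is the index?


The Fredholm index is defined as ind(T) = dim(ker T) - dim(coker T)
= 5 - 3
= 2

2


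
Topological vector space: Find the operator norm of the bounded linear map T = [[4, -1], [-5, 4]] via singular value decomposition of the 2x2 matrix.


A^T A = [[41, -24], [-24, 17]]
trace(A^T A) = 58, det(A^T A) = 121
discriminant = 58^2 - 4*121 = 2880
Largest eigenvalue of A^T A = (trace + sqrt(disc))/2 = 55.8328
||T|| = sqrt(55.8328) = 7.4721

7.4721


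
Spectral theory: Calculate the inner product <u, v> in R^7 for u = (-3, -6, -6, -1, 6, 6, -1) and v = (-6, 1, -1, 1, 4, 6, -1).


Computing the standard inner product <u, v> = sum u_i * v_i
= -3*-6 + -6*1 + -6*-1 + -1*1 + 6*4 + 6*6 + -1*-1
= 18 + -6 + 6 + -1 + 24 + 36 + 1
= 78

78


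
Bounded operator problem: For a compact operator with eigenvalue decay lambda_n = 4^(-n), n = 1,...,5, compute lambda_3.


The eigenvalue formula gives lambda_3 = 1/4^3
= 1/64
= 0.0156

0.0156


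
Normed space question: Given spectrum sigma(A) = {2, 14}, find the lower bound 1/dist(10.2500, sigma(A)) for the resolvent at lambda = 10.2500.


dist(10.2500, {2, 14}) = min(|10.2500 - 2|, |10.2500 - 14|)
= min(8.2500, 3.7500) = 3.7500
Resolvent bound = 1/3.7500 = 0.2667

0.2667


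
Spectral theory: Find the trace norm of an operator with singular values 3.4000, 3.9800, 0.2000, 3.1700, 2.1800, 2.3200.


The nuclear norm is the sum of all singular values.
||T||_1 = 3.4000 + 3.9800 + 0.2000 + 3.1700 + 2.1800 + 2.3200
= 15.2500

15.2500


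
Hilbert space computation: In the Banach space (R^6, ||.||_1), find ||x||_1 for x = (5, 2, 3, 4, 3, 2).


The l^1 norm equals the sum of absolute values of all components.
||x||_1 = 5 + 2 + 3 + 4 + 3 + 2
= 19

19.0000


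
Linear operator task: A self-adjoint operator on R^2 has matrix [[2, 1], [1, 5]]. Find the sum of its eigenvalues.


For a self-adjoint (symmetric) matrix, the eigenvalues are real.
The sum of eigenvalues equals the trace of the matrix.
trace = 2 + 5 = 7

7


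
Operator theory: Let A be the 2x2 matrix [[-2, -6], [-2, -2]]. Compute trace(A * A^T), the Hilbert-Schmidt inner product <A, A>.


trace(A * A^T) = sum of squares of all entries
= (-2)^2 + (-6)^2 + (-2)^2 + (-2)^2
= 4 + 36 + 4 + 4
= 48

48


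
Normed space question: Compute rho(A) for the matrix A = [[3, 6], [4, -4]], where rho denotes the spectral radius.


For a 2x2 matrix, eigenvalues satisfy lambda^2 - (trace)*lambda + det = 0
trace = 3 + -4 = -1
det = 3*-4 - 6*4 = -36
discriminant = (-1)^2 - 4*(-36) = 145
spectral radius = max |eigenvalue| = 6.5208

6.5208


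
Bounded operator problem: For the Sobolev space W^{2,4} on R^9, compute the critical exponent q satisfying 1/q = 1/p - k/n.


Using the Sobolev embedding formula: 1/q = 1/p - k/n
1/q = 1/4 - 2/9 = 1/36
q = 1/(1/36) = 36

36.0000


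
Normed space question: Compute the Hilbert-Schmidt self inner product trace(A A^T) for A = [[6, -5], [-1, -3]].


trace(A * A^T) = sum of squares of all entries
= 6^2 + (-5)^2 + (-1)^2 + (-3)^2
= 36 + 25 + 1 + 9
= 71

71


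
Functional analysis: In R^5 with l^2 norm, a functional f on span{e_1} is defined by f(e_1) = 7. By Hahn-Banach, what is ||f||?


The norm of f is given by ||f|| = sup_{||x||=1} |f(x)|.
On span{e_1}, ||e_1|| = 1, so ||f|| = |f(e_1)| / ||e_1||
= |7| / 1 = 7.0000

7.0000


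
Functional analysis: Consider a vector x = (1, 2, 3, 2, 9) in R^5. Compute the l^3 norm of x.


The l^3 norm = (sum |x_i|^3)^(1/3)
Sum of 3th powers = 1 + 8 + 27 + 8 + 729 = 773
||x||_3 = (773)^(1/3) = 9.1775

9.1775


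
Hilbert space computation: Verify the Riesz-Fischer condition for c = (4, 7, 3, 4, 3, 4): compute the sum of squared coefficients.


sum |c_n|^2 = 4^2 + 7^2 + 3^2 + 4^2 + 3^2 + 4^2
= 16 + 49 + 9 + 16 + 9 + 16
= 115

115


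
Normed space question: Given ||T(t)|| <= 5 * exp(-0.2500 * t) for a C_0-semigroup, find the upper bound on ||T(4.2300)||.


||T(4.2300)|| <= 5 * exp(-0.2500 * 4.2300)
= 5 * exp(-1.0575)
= 5 * 0.3473
= 1.7366

1.7366


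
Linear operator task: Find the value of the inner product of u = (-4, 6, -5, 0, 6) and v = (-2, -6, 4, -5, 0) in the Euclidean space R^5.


Computing the standard inner product <u, v> = sum u_i * v_i
= -4*-2 + 6*-6 + -5*4 + 0*-5 + 6*0
= 8 + -36 + -20 + 0 + 0
= -48

-48


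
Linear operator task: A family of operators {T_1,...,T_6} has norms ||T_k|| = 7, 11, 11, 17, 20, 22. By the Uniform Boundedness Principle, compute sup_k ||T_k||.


By the Uniform Boundedness Principle, the supremum of norms is finite.
sup_k ||T_k|| = max(7, 11, 11, 17, 20, 22) = 22

22


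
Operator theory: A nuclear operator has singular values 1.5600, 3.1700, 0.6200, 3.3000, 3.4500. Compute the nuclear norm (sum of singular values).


The nuclear norm is the sum of all singular values.
||T||_1 = 1.5600 + 3.1700 + 0.6200 + 3.3000 + 3.4500
= 12.1000

12.1000


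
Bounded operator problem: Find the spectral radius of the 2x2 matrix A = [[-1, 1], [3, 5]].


For a 2x2 matrix, eigenvalues satisfy lambda^2 - (trace)*lambda + det = 0
trace = -1 + 5 = 4
det = -1*5 - 1*3 = -8
discriminant = 4^2 - 4*(-8) = 48
spectral radius = max |eigenvalue| = 5.4641

5.4641


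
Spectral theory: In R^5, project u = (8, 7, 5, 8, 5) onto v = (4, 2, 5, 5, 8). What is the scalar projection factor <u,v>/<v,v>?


Computing <u,v> = 8*4 + 7*2 + 5*5 + 8*5 + 5*8 = 151
Computing <v,v> = 4^2 + 2^2 + 5^2 + 5^2 + 8^2 = 134
Projection coefficient = 151/134 = 1.1269

1.1269


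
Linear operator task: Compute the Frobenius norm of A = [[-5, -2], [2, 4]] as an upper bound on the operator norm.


||A||_F^2 = sum a_ij^2
= (-5)^2 + (-2)^2 + 2^2 + 4^2
= 25 + 4 + 4 + 16 = 49
||A||_F = sqrt(49) = 7.0000

7.0000


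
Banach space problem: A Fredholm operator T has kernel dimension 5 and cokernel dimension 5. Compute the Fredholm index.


The Fredholm index is defined as ind(T) = dim(ker T) - dim(coker T)
= 5 - 5
= 0

0


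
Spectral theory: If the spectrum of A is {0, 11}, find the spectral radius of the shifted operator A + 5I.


Spectrum of A + 5I = {5, 16}
Spectral radius = max |lambda| over the shifted spectrum
= max(5, 16) = 16

16


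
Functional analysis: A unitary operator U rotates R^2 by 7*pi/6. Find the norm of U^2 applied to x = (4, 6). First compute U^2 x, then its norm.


U is a rotation by theta = 7*pi/6
U^2 = rotation by 2*theta = 14*pi/6 = 2*pi/6 (mod 2*pi)
cos(2*pi/6) = 0.5000, sin(2*pi/6) = 0.8660
U^2 x = (0.5000 * 4 - 0.8660 * 6, 0.8660 * 4 + 0.5000 * 6)
= (-3.1962, 6.4641)
||U^2 x|| = sqrt((-3.1962)^2 + 6.4641^2) = sqrt(52.0000) = 7.2111

7.2111


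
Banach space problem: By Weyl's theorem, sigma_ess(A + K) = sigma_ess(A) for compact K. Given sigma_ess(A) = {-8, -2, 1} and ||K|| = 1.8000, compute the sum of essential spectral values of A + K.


By Weyl's theorem, the essential spectrum is invariant under compact perturbations.
sigma_ess(A + K) = sigma_ess(A) = {-8, -2, 1}
Sum = -8 + -2 + 1 = -9

-9


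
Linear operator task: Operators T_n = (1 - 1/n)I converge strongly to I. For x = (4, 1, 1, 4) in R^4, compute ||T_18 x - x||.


T_18 x - x = (1 - 1/18)x - x = -x/18
||x|| = sqrt(34) = 5.8310
||T_18 x - x|| = ||x||/18 = 5.8310/18 = 0.3239

0.3239


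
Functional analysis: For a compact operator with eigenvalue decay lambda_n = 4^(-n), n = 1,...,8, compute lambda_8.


The eigenvalue formula gives lambda_8 = 1/4^8
= 1/65536
= 1.5259e-05

1.5259e-05


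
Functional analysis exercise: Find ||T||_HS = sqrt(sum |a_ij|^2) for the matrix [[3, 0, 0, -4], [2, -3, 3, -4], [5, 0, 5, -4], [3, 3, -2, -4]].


The Hilbert-Schmidt norm is sqrt(sum of squares of all entries).
Sum of squares = 3^2 + 0^2 + 0^2 + (-4)^2 + 2^2 + (-3)^2 + 3^2 + (-4)^2 + 5^2 + 0^2 + 5^2 + (-4)^2 + 3^2 + 3^2 + (-2)^2 + (-4)^2
= 9 + 0 + 0 + 16 + 4 + 9 + 9 + 16 + 25 + 0 + 25 + 16 + 9 + 9 + 4 + 16 = 167
||T||_HS = sqrt(167) = 12.9228

12.9228


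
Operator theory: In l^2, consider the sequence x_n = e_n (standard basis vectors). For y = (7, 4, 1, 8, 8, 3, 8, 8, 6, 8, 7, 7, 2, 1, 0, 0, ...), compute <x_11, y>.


x_11 = e_11 is the standard basis vector with 1 in position 11.
<x_11, y> = y_11 = 7
As n -> infinity, <x_n, y> -> 0, confirming weak convergence of (x_n) to 0.

7


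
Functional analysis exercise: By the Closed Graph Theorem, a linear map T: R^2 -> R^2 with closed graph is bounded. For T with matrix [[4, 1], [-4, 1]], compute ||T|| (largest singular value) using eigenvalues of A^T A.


A^T A = [[32, 0], [0, 2]]
trace(A^T A) = 34, det(A^T A) = 64
discriminant = 34^2 - 4*64 = 900
Largest eigenvalue of A^T A = (trace + sqrt(disc))/2 = 32.0000
||T|| = sqrt(32.0000) = 5.6569

5.6569


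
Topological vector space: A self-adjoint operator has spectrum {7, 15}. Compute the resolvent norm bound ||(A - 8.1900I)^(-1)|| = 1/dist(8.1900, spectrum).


dist(8.1900, {7, 15}) = min(|8.1900 - 7|, |8.1900 - 15|)
= min(1.1900, 6.8100) = 1.1900
Resolvent bound = 1/1.1900 = 0.8403

0.8403


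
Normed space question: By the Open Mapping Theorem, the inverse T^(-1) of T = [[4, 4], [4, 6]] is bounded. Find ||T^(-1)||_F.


det(T) = 4*6 - 4*4 = 8
T^(-1) = (1/8) * [[6, -4], [-4, 4]] = [[0.7500, -0.5000], [-0.5000, 0.5000]]
||T^(-1)||_F^2 = 0.7500^2 + (-0.5000)^2 + (-0.5000)^2 + 0.5000^2 = 1.3125
||T^(-1)||_F = sqrt(1.3125) = 1.1456

1.1456


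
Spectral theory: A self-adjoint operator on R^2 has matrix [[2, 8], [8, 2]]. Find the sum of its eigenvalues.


For a self-adjoint (symmetric) matrix, the eigenvalues are real.
The sum of eigenvalues equals the trace of the matrix.
trace = 2 + 2 = 4

4


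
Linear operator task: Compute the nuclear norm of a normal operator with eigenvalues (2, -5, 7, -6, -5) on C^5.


For a normal operator, singular values equal |eigenvalues|.
Trace norm = sum |lambda_i| = 2 + 5 + 7 + 6 + 5
= 25

25


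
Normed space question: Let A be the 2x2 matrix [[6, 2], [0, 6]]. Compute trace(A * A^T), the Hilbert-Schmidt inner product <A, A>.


trace(A * A^T) = sum of squares of all entries
= 6^2 + 2^2 + 0^2 + 6^2
= 36 + 4 + 0 + 36
= 76

76


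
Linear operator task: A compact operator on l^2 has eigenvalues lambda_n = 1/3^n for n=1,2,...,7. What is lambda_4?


The eigenvalue formula gives lambda_4 = 1/3^4
= 1/81
= 0.0123

0.0123


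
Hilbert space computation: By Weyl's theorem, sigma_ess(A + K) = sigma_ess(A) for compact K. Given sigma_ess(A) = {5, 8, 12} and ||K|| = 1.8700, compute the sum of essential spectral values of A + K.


By Weyl's theorem, the essential spectrum is invariant under compact perturbations.
sigma_ess(A + K) = sigma_ess(A) = {5, 8, 12}
Sum = 5 + 8 + 12 = 25

25


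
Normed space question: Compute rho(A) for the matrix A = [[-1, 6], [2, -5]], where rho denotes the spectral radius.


For a 2x2 matrix, eigenvalues satisfy lambda^2 - (trace)*lambda + det = 0
trace = -1 + -5 = -6
det = -1*-5 - 6*2 = -7
discriminant = (-6)^2 - 4*(-7) = 64
spectral radius = max |eigenvalue| = 7.0000

7.0000


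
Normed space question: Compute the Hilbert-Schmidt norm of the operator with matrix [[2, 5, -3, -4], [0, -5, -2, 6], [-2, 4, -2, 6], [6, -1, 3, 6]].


The Hilbert-Schmidt norm is sqrt(sum of squares of all entries).
Sum of squares = 2^2 + 5^2 + (-3)^2 + (-4)^2 + 0^2 + (-5)^2 + (-2)^2 + 6^2 + (-2)^2 + 4^2 + (-2)^2 + 6^2 + 6^2 + (-1)^2 + 3^2 + 6^2
= 4 + 25 + 9 + 16 + 0 + 25 + 4 + 36 + 4 + 16 + 4 + 36 + 36 + 1 + 9 + 36 = 261
||T||_HS = sqrt(261) = 16.1555

16.1555


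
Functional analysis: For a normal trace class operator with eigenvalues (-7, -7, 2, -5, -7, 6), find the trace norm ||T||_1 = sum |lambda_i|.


For a normal operator, singular values equal |eigenvalues|.
Trace norm = sum |lambda_i| = 7 + 7 + 2 + 5 + 7 + 6
= 34

34


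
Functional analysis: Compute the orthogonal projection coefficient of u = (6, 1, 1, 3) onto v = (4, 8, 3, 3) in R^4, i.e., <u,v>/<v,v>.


Computing <u,v> = 6*4 + 1*8 + 1*3 + 3*3 = 44
Computing <v,v> = 4^2 + 8^2 + 3^2 + 3^2 = 98
Projection coefficient = 44/98 = 0.4490

0.4490


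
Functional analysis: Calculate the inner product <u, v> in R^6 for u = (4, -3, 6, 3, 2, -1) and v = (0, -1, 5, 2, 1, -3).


Computing the standard inner product <u, v> = sum u_i * v_i
= 4*0 + -3*-1 + 6*5 + 3*2 + 2*1 + -1*-3
= 0 + 3 + 30 + 6 + 2 + 3
= 44

44


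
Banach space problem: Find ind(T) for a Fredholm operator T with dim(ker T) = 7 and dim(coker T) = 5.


The Fredholm index is defined as ind(T) = dim(ker T) - dim(coker T)
= 7 - 5
= 2

2


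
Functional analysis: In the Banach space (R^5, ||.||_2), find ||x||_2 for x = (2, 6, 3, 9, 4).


The l^2 norm = (sum |x_i|^2)^(1/2)
Sum of 2th powers = 4 + 36 + 9 + 81 + 16 = 146
||x||_2 = (146)^(1/2) = 12.0830

12.0830


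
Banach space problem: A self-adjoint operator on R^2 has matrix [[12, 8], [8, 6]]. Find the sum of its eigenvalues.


For a self-adjoint (symmetric) matrix, the eigenvalues are real.
The sum of eigenvalues equals the trace of the matrix.
trace = 12 + 6 = 18

18


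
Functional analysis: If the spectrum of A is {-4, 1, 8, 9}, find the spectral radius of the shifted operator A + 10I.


Spectrum of A + 10I = {6, 11, 18, 19}
Spectral radius = max |lambda| over the shifted spectrum
= max(6, 11, 18, 19) = 19

19


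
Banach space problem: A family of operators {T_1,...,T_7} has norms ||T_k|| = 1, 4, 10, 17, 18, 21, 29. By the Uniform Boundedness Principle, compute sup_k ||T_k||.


By the Uniform Boundedness Principle, the supremum of norms is finite.
sup_k ||T_k|| = max(1, 4, 10, 17, 18, 21, 29) = 29

29


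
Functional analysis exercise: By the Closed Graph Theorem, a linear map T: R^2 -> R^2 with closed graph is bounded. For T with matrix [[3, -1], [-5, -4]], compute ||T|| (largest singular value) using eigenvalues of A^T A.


A^T A = [[34, 17], [17, 17]]
trace(A^T A) = 51, det(A^T A) = 289
discriminant = 51^2 - 4*289 = 1445
Largest eigenvalue of A^T A = (trace + sqrt(disc))/2 = 44.5066
||T|| = sqrt(44.5066) = 6.6713

6.6713


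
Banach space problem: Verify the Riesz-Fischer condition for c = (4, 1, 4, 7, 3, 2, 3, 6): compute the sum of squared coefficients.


sum |c_n|^2 = 4^2 + 1^2 + 4^2 + 7^2 + 3^2 + 2^2 + 3^2 + 6^2
= 16 + 1 + 16 + 49 + 9 + 4 + 9 + 36
= 140

140


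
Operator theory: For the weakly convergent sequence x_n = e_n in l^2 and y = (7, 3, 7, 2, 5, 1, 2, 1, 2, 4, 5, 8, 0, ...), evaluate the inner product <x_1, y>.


x_1 = e_1 is the standard basis vector with 1 in position 1.
<x_1, y> = y_1 = 7
As n -> infinity, <x_n, y> -> 0, confirming weak convergence of (x_n) to 0.

7


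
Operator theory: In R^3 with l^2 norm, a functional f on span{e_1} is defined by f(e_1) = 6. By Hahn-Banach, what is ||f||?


The norm of f is given by ||f|| = sup_{||x||=1} |f(x)|.
On span{e_1}, ||e_1|| = 1, so ||f|| = |f(e_1)| / ||e_1||
= |6| / 1 = 6.0000

6.0000


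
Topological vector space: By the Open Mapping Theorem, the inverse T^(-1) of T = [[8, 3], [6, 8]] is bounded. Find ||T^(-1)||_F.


det(T) = 8*8 - 3*6 = 46
T^(-1) = (1/46) * [[8, -3], [-6, 8]] = [[0.1739, -0.0652], [-0.1304, 0.1739]]
||T^(-1)||_F^2 = 0.1739^2 + (-0.0652)^2 + (-0.1304)^2 + 0.1739^2 = 0.0818
||T^(-1)||_F = sqrt(0.0818) = 0.2859

0.2859


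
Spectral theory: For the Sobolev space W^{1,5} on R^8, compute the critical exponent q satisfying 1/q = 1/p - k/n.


Using the Sobolev embedding formula: 1/q = 1/p - k/n
1/q = 1/5 - 1/8 = 3/40
q = 1/(3/40) = 40/3 = 13.3333

13.3333


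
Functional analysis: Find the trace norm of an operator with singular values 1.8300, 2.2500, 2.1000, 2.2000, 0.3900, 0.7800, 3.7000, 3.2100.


The nuclear norm is the sum of all singular values.
||T||_1 = 1.8300 + 2.2500 + 2.1000 + 2.2000 + 0.3900 + 0.7800 + 3.7000 + 3.2100
= 16.4600

16.4600


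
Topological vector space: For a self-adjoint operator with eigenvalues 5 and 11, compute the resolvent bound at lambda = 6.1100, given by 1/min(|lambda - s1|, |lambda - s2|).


dist(6.1100, {5, 11}) = min(|6.1100 - 5|, |6.1100 - 11|)
= min(1.1100, 4.8900) = 1.1100
Resolvent bound = 1/1.1100 = 0.9009

0.9009


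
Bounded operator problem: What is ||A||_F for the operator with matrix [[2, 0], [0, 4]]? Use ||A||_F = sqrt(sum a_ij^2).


||A||_F^2 = sum a_ij^2
= 2^2 + 0^2 + 0^2 + 4^2
= 4 + 0 + 0 + 16 = 20
||A||_F = sqrt(20) = 4.4721

4.4721


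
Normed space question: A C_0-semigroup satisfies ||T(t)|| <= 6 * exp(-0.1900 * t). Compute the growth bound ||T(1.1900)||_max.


||T(1.1900)|| <= 6 * exp(-0.1900 * 1.1900)
= 6 * exp(-0.2261)
= 6 * 0.7976
= 4.7858

4.7858


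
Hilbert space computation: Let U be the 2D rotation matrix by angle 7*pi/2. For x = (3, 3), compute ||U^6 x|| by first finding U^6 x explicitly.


U is a rotation by theta = 7*pi/2
U^6 = rotation by 6*theta = 42*pi/2 = 2*pi/2 (mod 2*pi)
cos(2*pi/2) = -1.0000, sin(2*pi/2) = 0.0000
U^6 x = (-1.0000 * 3 - 0.0000 * 3, 0.0000 * 3 + -1.0000 * 3)
= (-3.0000, -3.0000)
||U^6 x|| = sqrt((-3.0000)^2 + (-3.0000)^2) = sqrt(18.0000) = 4.2426

4.2426


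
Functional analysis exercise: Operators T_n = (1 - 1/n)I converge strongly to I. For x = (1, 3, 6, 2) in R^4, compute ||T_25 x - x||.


T_25 x - x = (1 - 1/25)x - x = -x/25
||x|| = sqrt(50) = 7.0711
||T_25 x - x|| = ||x||/25 = 7.0711/25 = 0.2828

0.2828


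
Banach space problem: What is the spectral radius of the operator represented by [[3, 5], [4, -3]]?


For a 2x2 matrix, eigenvalues satisfy lambda^2 - (trace)*lambda + det = 0
trace = 3 + -3 = 0
det = 3*-3 - 5*4 = -29
discriminant = 0^2 - 4*(-29) = 116
spectral radius = max |eigenvalue| = 5.3852

5.3852


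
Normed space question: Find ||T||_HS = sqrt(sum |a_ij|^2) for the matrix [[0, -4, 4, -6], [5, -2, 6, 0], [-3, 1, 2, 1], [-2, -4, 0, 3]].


The Hilbert-Schmidt norm is sqrt(sum of squares of all entries).
Sum of squares = 0^2 + (-4)^2 + 4^2 + (-6)^2 + 5^2 + (-2)^2 + 6^2 + 0^2 + (-3)^2 + 1^2 + 2^2 + 1^2 + (-2)^2 + (-4)^2 + 0^2 + 3^2
= 0 + 16 + 16 + 36 + 25 + 4 + 36 + 0 + 9 + 1 + 4 + 1 + 4 + 16 + 0 + 9 = 177
||T||_HS = sqrt(177) = 13.3041

13.3041


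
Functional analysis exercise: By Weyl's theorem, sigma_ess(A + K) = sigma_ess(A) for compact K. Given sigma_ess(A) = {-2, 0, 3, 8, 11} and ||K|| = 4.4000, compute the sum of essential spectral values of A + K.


By Weyl's theorem, the essential spectrum is invariant under compact perturbations.
sigma_ess(A + K) = sigma_ess(A) = {-2, 0, 3, 8, 11}
Sum = -2 + 0 + 3 + 8 + 11 = 20

20


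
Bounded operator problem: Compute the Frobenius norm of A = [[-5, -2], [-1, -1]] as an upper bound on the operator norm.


||A||_F^2 = sum a_ij^2
= (-5)^2 + (-2)^2 + (-1)^2 + (-1)^2
= 25 + 4 + 1 + 1 = 31
||A||_F = sqrt(31) = 5.5678

5.5678


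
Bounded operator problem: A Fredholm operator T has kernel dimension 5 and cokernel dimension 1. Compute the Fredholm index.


The Fredholm index is defined as ind(T) = dim(ker T) - dim(coker T)
= 5 - 1
= 4

4


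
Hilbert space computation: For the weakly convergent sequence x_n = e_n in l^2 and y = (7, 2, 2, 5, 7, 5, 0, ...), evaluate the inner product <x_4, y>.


x_4 = e_4 is the standard basis vector with 1 in position 4.
<x_4, y> = y_4 = 5
As n -> infinity, <x_n, y> -> 0, confirming weak convergence of (x_n) to 0.

5


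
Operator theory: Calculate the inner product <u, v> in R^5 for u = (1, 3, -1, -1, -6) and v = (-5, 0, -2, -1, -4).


Computing the standard inner product <u, v> = sum u_i * v_i
= 1*-5 + 3*0 + -1*-2 + -1*-1 + -6*-4
= -5 + 0 + 2 + 1 + 24
= 22

22


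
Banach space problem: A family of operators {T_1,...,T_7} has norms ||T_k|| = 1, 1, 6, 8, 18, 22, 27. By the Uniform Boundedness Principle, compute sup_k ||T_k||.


By the Uniform Boundedness Principle, the supremum of norms is finite.
sup_k ||T_k|| = max(1, 1, 6, 8, 18, 22, 27) = 27

27


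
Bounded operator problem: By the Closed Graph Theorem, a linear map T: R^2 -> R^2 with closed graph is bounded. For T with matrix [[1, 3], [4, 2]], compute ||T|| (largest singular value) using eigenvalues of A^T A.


A^T A = [[17, 11], [11, 13]]
trace(A^T A) = 30, det(A^T A) = 100
discriminant = 30^2 - 4*100 = 500
Largest eigenvalue of A^T A = (trace + sqrt(disc))/2 = 26.1803
||T|| = sqrt(26.1803) = 5.1167

5.1167


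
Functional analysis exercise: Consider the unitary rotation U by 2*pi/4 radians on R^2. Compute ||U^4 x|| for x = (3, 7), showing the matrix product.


U is a rotation by theta = 2*pi/4
U^4 = rotation by 4*theta = 8*pi/4 = 0*pi/4 (mod 2*pi)
cos(0*pi/4) = 1.0000, sin(0*pi/4) = 0.0000
U^4 x = (1.0000 * 3 - 0.0000 * 7, 0.0000 * 3 + 1.0000 * 7)
= (3.0000, 7.0000)
||U^4 x|| = sqrt(3.0000^2 + 7.0000^2) = sqrt(58.0000) = 7.6158

7.6158


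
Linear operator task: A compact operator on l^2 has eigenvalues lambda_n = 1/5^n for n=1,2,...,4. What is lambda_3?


The eigenvalue formula gives lambda_3 = 1/5^3
= 1/125
= 0.0080

0.0080


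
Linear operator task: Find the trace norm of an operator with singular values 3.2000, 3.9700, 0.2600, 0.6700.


The nuclear norm is the sum of all singular values.
||T||_1 = 3.2000 + 3.9700 + 0.2600 + 0.6700
= 8.1000

8.1000


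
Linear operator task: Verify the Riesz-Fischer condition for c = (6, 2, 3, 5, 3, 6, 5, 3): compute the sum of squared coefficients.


sum |c_n|^2 = 6^2 + 2^2 + 3^2 + 5^2 + 3^2 + 6^2 + 5^2 + 3^2
= 36 + 4 + 9 + 25 + 9 + 36 + 25 + 9
= 153

153


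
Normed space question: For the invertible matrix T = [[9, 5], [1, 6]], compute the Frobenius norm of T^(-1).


det(T) = 9*6 - 5*1 = 49
T^(-1) = (1/49) * [[6, -5], [-1, 9]] = [[0.1224, -0.1020], [-0.0204, 0.1837]]
||T^(-1)||_F^2 = 0.1224^2 + (-0.1020)^2 + (-0.0204)^2 + 0.1837^2 = 0.0596
||T^(-1)||_F = sqrt(0.0596) = 0.2440

0.2440


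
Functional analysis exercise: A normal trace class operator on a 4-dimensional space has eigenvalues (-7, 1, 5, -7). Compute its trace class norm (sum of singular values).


For a normal operator, singular values equal |eigenvalues|.
Trace norm = sum |lambda_i| = 7 + 1 + 5 + 7
= 20

20


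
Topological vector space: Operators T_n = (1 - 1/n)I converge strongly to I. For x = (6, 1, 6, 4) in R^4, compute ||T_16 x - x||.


T_16 x - x = (1 - 1/16)x - x = -x/16
||x|| = sqrt(89) = 9.4340
||T_16 x - x|| = ||x||/16 = 9.4340/16 = 0.5896

0.5896


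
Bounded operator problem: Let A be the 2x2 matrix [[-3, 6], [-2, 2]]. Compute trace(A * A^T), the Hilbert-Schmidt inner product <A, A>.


trace(A * A^T) = sum of squares of all entries
= (-3)^2 + 6^2 + (-2)^2 + 2^2
= 9 + 36 + 4 + 4
= 53

53


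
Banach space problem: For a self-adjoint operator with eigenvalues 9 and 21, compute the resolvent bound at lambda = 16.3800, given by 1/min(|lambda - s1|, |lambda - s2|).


dist(16.3800, {9, 21}) = min(|16.3800 - 9|, |16.3800 - 21|)
= min(7.3800, 4.6200) = 4.6200
Resolvent bound = 1/4.6200 = 0.2165

0.2165


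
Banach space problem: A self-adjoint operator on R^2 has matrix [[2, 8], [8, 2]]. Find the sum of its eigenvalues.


For a self-adjoint (symmetric) matrix, the eigenvalues are real.
The sum of eigenvalues equals the trace of the matrix.
trace = 2 + 2 = 4

4


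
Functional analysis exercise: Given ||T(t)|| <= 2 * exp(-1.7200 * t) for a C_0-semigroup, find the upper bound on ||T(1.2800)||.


||T(1.2800)|| <= 2 * exp(-1.7200 * 1.2800)
= 2 * exp(-2.2016)
= 2 * 0.1106
= 0.2213

0.2213


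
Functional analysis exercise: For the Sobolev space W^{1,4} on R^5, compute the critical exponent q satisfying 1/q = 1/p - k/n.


Using the Sobolev embedding formula: 1/q = 1/p - k/n
1/q = 1/4 - 1/5 = 1/20
q = 1/(1/20) = 20

20.0000


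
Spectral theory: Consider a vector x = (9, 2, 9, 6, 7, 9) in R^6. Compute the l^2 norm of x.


The l^2 norm = (sum |x_i|^2)^(1/2)
Sum of 2th powers = 81 + 4 + 81 + 36 + 49 + 81 = 332
||x||_2 = (332)^(1/2) = 18.2209

18.2209


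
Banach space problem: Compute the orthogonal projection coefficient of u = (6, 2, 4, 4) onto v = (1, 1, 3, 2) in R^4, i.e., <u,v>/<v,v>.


Computing <u,v> = 6*1 + 2*1 + 4*3 + 4*2 = 28
Computing <v,v> = 1^2 + 1^2 + 3^2 + 2^2 = 15
Projection coefficient = 28/15 = 1.8667

1.8667


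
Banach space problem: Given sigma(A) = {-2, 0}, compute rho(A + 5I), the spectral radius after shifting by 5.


Spectrum of A + 5I = {3, 5}
Spectral radius = max |lambda| over the shifted spectrum
= max(3, 5) = 5

5


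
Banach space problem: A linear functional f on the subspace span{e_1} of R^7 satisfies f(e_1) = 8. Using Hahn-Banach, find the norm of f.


The norm of f is given by ||f|| = sup_{||x||=1} |f(x)|.
On span{e_1}, ||e_1|| = 1, so ||f|| = |f(e_1)| / ||e_1||
= |8| / 1 = 8.0000

8.0000


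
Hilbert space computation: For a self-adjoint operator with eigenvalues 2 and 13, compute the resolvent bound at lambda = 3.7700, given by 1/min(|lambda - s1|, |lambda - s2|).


dist(3.7700, {2, 13}) = min(|3.7700 - 2|, |3.7700 - 13|)
= min(1.7700, 9.2300) = 1.7700
Resolvent bound = 1/1.7700 = 0.5650

0.5650


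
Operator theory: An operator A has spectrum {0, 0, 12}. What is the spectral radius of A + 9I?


Spectrum of A + 9I = {9, 9, 21}
Spectral radius = max |lambda| over the shifted spectrum
= max(9, 9, 21) = 21

21


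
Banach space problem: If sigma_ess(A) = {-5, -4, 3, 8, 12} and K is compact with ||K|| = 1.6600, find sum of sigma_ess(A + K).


By Weyl's theorem, the essential spectrum is invariant under compact perturbations.
sigma_ess(A + K) = sigma_ess(A) = {-5, -4, 3, 8, 12}
Sum = -5 + -4 + 3 + 8 + 12 = 14

14


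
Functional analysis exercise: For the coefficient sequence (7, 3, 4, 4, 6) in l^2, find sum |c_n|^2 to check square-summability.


sum |c_n|^2 = 7^2 + 3^2 + 4^2 + 4^2 + 6^2
= 49 + 9 + 16 + 16 + 36
= 126

126


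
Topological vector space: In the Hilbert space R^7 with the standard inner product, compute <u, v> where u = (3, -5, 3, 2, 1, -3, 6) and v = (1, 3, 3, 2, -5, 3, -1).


Computing the standard inner product <u, v> = sum u_i * v_i
= 3*1 + -5*3 + 3*3 + 2*2 + 1*-5 + -3*3 + 6*-1
= 3 + -15 + 9 + 4 + -5 + -9 + -6
= -19

-19


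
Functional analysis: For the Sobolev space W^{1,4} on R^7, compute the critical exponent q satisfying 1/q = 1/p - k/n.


Using the Sobolev embedding formula: 1/q = 1/p - k/n
1/q = 1/4 - 1/7 = 3/28
q = 1/(3/28) = 28/3 = 9.3333

9.3333


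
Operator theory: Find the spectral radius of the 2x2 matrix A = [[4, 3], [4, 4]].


For a 2x2 matrix, eigenvalues satisfy lambda^2 - (trace)*lambda + det = 0
trace = 4 + 4 = 8
det = 4*4 - 3*4 = 4
discriminant = 8^2 - 4*(4) = 48
spectral radius = max |eigenvalue| = 7.4641

7.4641


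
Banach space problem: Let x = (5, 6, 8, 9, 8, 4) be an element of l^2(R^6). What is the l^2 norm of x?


The l^2 norm = (sum |x_i|^2)^(1/2)
Sum of 2th powers = 25 + 36 + 64 + 81 + 64 + 16 = 286
||x||_2 = (286)^(1/2) = 16.9115

16.9115


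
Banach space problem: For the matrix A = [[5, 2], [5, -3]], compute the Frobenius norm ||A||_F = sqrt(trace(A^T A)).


||A||_F^2 = sum a_ij^2
= 5^2 + 2^2 + 5^2 + (-3)^2
= 25 + 4 + 25 + 9 = 63
||A||_F = sqrt(63) = 7.9373

7.9373


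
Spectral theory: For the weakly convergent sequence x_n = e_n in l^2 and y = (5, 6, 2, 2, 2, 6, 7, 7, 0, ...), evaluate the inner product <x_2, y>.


x_2 = e_2 is the standard basis vector with 1 in position 2.
<x_2, y> = y_2 = 6
As n -> infinity, <x_n, y> -> 0, confirming weak convergence of (x_n) to 0.

6


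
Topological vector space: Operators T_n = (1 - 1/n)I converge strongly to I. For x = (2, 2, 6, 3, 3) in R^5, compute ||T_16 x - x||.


T_16 x - x = (1 - 1/16)x - x = -x/16
||x|| = sqrt(62) = 7.8740
||T_16 x - x|| = ||x||/16 = 7.8740/16 = 0.4921

0.4921


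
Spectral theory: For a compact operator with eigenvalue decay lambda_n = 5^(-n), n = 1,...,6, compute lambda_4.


The eigenvalue formula gives lambda_4 = 1/5^4
= 1/625
= 0.0016

0.0016


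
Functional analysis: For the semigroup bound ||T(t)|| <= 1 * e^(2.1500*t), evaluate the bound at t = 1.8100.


||T(1.8100)|| <= 1 * exp(2.1500 * 1.8100)
= 1 * exp(3.8915)
= 1 * 48.9843
= 48.9843

48.9843


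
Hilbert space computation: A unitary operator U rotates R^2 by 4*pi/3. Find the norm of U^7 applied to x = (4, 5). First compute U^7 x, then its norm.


U is a rotation by theta = 4*pi/3
U^7 = rotation by 7*theta = 28*pi/3 = 4*pi/3 (mod 2*pi)
cos(4*pi/3) = -0.5000, sin(4*pi/3) = -0.8660
U^7 x = (-0.5000 * 4 - -0.8660 * 5, -0.8660 * 4 + -0.5000 * 5)
= (2.3301, -5.9641)
||U^7 x|| = sqrt(2.3301^2 + (-5.9641)^2) = sqrt(41.0000) = 6.4031

6.4031


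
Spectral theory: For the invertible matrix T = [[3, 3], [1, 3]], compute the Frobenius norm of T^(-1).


det(T) = 3*3 - 3*1 = 6
T^(-1) = (1/6) * [[3, -3], [-1, 3]] = [[0.5000, -0.5000], [-0.1667, 0.5000]]
||T^(-1)||_F^2 = 0.5000^2 + (-0.5000)^2 + (-0.1667)^2 + 0.5000^2 = 0.7778
||T^(-1)||_F = sqrt(0.7778) = 0.8819

0.8819


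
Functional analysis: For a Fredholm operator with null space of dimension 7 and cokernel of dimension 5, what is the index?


The Fredholm index is defined as ind(T) = dim(ker T) - dim(coker T)
= 7 - 5
= 2

2


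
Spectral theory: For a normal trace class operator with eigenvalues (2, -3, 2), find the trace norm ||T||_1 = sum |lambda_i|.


For a normal operator, singular values equal |eigenvalues|.
Trace norm = sum |lambda_i| = 2 + 3 + 2
= 7

7


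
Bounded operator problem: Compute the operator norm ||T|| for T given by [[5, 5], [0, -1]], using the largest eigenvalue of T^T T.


A^T A = [[25, 25], [25, 26]]
trace(A^T A) = 51, det(A^T A) = 25
discriminant = 51^2 - 4*25 = 2501
Largest eigenvalue of A^T A = (trace + sqrt(disc))/2 = 50.5050
||T|| = sqrt(50.5050) = 7.1067

7.1067


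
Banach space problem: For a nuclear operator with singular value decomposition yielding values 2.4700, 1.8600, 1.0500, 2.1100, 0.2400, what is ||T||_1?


The nuclear norm is the sum of all singular values.
||T||_1 = 2.4700 + 1.8600 + 1.0500 + 2.1100 + 0.2400
= 7.7300

7.7300


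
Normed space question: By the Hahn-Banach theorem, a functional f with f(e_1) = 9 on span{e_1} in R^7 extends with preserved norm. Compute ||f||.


The norm of f is given by ||f|| = sup_{||x||=1} |f(x)|.
On span{e_1}, ||e_1|| = 1, so ||f|| = |f(e_1)| / ||e_1||
= |9| / 1 = 9.0000

9.0000


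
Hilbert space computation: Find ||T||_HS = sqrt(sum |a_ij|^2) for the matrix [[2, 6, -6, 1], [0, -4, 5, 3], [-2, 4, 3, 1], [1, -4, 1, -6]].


The Hilbert-Schmidt norm is sqrt(sum of squares of all entries).
Sum of squares = 2^2 + 6^2 + (-6)^2 + 1^2 + 0^2 + (-4)^2 + 5^2 + 3^2 + (-2)^2 + 4^2 + 3^2 + 1^2 + 1^2 + (-4)^2 + 1^2 + (-6)^2
= 4 + 36 + 36 + 1 + 0 + 16 + 25 + 9 + 4 + 16 + 9 + 1 + 1 + 16 + 1 + 36 = 211
||T||_HS = sqrt(211) = 14.5258

14.5258


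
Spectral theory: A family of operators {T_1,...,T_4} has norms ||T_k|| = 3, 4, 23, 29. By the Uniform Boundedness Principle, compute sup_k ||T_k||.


By the Uniform Boundedness Principle, the supremum of norms is finite.
sup_k ||T_k|| = max(3, 4, 23, 29) = 29

29


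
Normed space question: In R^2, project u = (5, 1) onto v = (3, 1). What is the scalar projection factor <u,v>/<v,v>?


Computing <u,v> = 5*3 + 1*1 = 16
Computing <v,v> = 3^2 + 1^2 = 10
Projection coefficient = 16/10 = 1.6000

1.6000


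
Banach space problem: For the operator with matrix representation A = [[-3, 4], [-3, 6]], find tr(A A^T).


trace(A * A^T) = sum of squares of all entries
= (-3)^2 + 4^2 + (-3)^2 + 6^2
= 9 + 16 + 9 + 36
= 70

70


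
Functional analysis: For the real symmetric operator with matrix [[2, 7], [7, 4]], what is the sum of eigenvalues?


For a self-adjoint (symmetric) matrix, the eigenvalues are real.
The sum of eigenvalues equals the trace of the matrix.
trace = 2 + 4 = 6

6


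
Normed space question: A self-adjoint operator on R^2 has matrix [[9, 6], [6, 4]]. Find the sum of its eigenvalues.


For a self-adjoint (symmetric) matrix, the eigenvalues are real.
The sum of eigenvalues equals the trace of the matrix.
trace = 9 + 4 = 13

13


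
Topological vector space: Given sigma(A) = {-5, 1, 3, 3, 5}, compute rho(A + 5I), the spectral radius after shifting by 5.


Spectrum of A + 5I = {0, 6, 8, 8, 10}
Spectral radius = max |lambda| over the shifted spectrum
= max(0, 6, 8, 8, 10) = 10

10


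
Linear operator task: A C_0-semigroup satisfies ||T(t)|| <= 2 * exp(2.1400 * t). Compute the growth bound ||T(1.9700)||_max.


||T(1.9700)|| <= 2 * exp(2.1400 * 1.9700)
= 2 * exp(4.2158)
= 2 * 67.7483
= 135.4967

135.4967


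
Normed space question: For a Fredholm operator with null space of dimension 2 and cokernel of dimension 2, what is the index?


The Fredholm index is defined as ind(T) = dim(ker T) - dim(coker T)
= 2 - 2
= 0

0


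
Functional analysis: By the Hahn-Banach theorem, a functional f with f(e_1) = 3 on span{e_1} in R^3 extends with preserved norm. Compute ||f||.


The norm of f is given by ||f|| = sup_{||x||=1} |f(x)|.
On span{e_1}, ||e_1|| = 1, so ||f|| = |f(e_1)| / ||e_1||
= |3| / 1 = 3.0000

3.0000


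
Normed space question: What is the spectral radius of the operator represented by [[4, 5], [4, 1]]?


For a 2x2 matrix, eigenvalues satisfy lambda^2 - (trace)*lambda + det = 0
trace = 4 + 1 = 5
det = 4*1 - 5*4 = -16
discriminant = 5^2 - 4*(-16) = 89
spectral radius = max |eigenvalue| = 7.2170

7.2170


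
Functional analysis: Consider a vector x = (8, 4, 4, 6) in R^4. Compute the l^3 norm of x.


The l^3 norm = (sum |x_i|^3)^(1/3)
Sum of 3th powers = 512 + 64 + 64 + 216 = 856
||x||_3 = (856)^(1/3) = 9.4949

9.4949


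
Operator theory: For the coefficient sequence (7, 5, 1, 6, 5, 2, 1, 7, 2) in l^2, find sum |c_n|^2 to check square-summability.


sum |c_n|^2 = 7^2 + 5^2 + 1^2 + 6^2 + 5^2 + 2^2 + 1^2 + 7^2 + 2^2
= 49 + 25 + 1 + 36 + 25 + 4 + 1 + 49 + 4
= 194

194


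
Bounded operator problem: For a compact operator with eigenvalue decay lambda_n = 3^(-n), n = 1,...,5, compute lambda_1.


The eigenvalue formula gives lambda_1 = 1/3^1
= 1/3
= 0.3333

0.3333


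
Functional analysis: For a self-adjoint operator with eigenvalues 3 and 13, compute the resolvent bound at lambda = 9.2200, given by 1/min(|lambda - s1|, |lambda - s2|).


dist(9.2200, {3, 13}) = min(|9.2200 - 3|, |9.2200 - 13|)
= min(6.2200, 3.7800) = 3.7800
Resolvent bound = 1/3.7800 = 0.2646

0.2646


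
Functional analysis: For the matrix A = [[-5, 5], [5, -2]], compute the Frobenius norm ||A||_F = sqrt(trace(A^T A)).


||A||_F^2 = sum a_ij^2
= (-5)^2 + 5^2 + 5^2 + (-2)^2
= 25 + 25 + 25 + 4 = 79
||A||_F = sqrt(79) = 8.8882

8.8882


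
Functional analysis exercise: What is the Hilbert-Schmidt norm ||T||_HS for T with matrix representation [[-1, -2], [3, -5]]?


The Hilbert-Schmidt norm is sqrt(sum of squares of all entries).
Sum of squares = (-1)^2 + (-2)^2 + 3^2 + (-5)^2
= 1 + 4 + 9 + 25 = 39
||T||_HS = sqrt(39) = 6.2450

6.2450


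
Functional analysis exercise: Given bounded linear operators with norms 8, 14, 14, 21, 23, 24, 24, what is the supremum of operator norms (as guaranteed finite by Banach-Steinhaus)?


By the Uniform Boundedness Principle, the supremum of norms is finite.
sup_k ||T_k|| = max(8, 14, 14, 21, 23, 24, 24) = 24

24


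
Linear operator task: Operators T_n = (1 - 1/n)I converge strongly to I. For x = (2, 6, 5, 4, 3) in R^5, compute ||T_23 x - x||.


T_23 x - x = (1 - 1/23)x - x = -x/23
||x|| = sqrt(90) = 9.4868
||T_23 x - x|| = ||x||/23 = 9.4868/23 = 0.4125

0.4125


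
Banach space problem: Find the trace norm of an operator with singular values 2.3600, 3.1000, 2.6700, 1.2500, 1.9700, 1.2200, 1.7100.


The nuclear norm is the sum of all singular values.
||T||_1 = 2.3600 + 3.1000 + 2.6700 + 1.2500 + 1.9700 + 1.2200 + 1.7100
= 14.2800

14.2800


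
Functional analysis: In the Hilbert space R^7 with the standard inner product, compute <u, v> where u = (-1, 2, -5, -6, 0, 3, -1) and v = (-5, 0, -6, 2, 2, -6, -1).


Computing the standard inner product <u, v> = sum u_i * v_i
= -1*-5 + 2*0 + -5*-6 + -6*2 + 0*2 + 3*-6 + -1*-1
= 5 + 0 + 30 + -12 + 0 + -18 + 1
= 6

6


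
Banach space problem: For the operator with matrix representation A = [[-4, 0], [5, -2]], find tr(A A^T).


trace(A * A^T) = sum of squares of all entries
= (-4)^2 + 0^2 + 5^2 + (-2)^2
= 16 + 0 + 25 + 4
= 45

45


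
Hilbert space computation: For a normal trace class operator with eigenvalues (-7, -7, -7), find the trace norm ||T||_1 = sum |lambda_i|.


For a normal operator, singular values equal |eigenvalues|.
Trace norm = sum |lambda_i| = 7 + 7 + 7
= 21

21


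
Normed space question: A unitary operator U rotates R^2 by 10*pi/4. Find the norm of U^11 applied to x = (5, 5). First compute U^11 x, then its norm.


U is a rotation by theta = 10*pi/4
U^11 = rotation by 11*theta = 110*pi/4 = 6*pi/4 (mod 2*pi)
cos(6*pi/4) = 0.0000, sin(6*pi/4) = -1.0000
U^11 x = (0.0000 * 5 - -1.0000 * 5, -1.0000 * 5 + 0.0000 * 5)
= (5.0000, -5.0000)
||U^11 x|| = sqrt(5.0000^2 + (-5.0000)^2) = sqrt(50.0000) = 7.0711

7.0711


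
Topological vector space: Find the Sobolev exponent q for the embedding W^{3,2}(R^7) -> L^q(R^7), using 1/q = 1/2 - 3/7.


Using the Sobolev embedding formula: 1/q = 1/p - k/n
1/q = 1/2 - 3/7 = 1/14
q = 1/(1/14) = 14

14.0000


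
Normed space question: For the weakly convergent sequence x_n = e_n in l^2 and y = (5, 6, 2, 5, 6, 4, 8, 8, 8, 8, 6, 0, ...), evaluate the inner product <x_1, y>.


x_1 = e_1 is the standard basis vector with 1 in position 1.
<x_1, y> = y_1 = 5
As n -> infinity, <x_n, y> -> 0, confirming weak convergence of (x_n) to 0.

5


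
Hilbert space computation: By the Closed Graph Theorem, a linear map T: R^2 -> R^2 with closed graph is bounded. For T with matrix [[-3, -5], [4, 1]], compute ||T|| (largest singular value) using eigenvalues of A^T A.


A^T A = [[25, 19], [19, 26]]
trace(A^T A) = 51, det(A^T A) = 289
discriminant = 51^2 - 4*289 = 1445
Largest eigenvalue of A^T A = (trace + sqrt(disc))/2 = 44.5066
||T|| = sqrt(44.5066) = 6.6713

6.6713


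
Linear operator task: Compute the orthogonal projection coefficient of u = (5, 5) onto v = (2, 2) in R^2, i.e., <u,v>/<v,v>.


Computing <u,v> = 5*2 + 5*2 = 20
Computing <v,v> = 2^2 + 2^2 = 8
Projection coefficient = 20/8 = 2.5000

2.5000


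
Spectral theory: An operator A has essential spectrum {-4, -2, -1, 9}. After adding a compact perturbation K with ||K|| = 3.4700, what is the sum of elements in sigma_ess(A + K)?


By Weyl's theorem, the essential spectrum is invariant under compact perturbations.
sigma_ess(A + K) = sigma_ess(A) = {-4, -2, -1, 9}
Sum = -4 + -2 + -1 + 9 = 2

2


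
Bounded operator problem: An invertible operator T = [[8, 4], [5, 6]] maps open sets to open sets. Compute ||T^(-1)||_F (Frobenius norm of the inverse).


det(T) = 8*6 - 4*5 = 28
T^(-1) = (1/28) * [[6, -4], [-5, 8]] = [[0.2143, -0.1429], [-0.1786, 0.2857]]
||T^(-1)||_F^2 = 0.2143^2 + (-0.1429)^2 + (-0.1786)^2 + 0.2857^2 = 0.1798
||T^(-1)||_F = sqrt(0.1798) = 0.4241

0.4241
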